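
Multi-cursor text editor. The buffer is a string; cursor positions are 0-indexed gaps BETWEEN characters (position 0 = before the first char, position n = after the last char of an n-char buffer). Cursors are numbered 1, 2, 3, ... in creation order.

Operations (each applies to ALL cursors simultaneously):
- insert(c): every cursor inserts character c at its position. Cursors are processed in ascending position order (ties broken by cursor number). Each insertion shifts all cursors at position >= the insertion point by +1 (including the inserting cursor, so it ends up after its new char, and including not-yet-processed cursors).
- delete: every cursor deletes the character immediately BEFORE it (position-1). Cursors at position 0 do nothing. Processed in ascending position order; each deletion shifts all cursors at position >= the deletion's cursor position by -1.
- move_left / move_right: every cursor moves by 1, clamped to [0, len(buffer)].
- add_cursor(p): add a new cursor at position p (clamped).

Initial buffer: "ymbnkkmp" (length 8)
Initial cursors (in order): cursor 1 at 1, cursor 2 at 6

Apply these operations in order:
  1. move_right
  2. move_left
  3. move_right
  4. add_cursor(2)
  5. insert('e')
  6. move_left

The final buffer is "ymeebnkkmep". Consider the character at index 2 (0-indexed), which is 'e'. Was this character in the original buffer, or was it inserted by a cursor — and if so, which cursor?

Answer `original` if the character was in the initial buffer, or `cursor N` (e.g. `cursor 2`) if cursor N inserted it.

After op 1 (move_right): buffer="ymbnkkmp" (len 8), cursors c1@2 c2@7, authorship ........
After op 2 (move_left): buffer="ymbnkkmp" (len 8), cursors c1@1 c2@6, authorship ........
After op 3 (move_right): buffer="ymbnkkmp" (len 8), cursors c1@2 c2@7, authorship ........
After op 4 (add_cursor(2)): buffer="ymbnkkmp" (len 8), cursors c1@2 c3@2 c2@7, authorship ........
After op 5 (insert('e')): buffer="ymeebnkkmep" (len 11), cursors c1@4 c3@4 c2@10, authorship ..13.....2.
After op 6 (move_left): buffer="ymeebnkkmep" (len 11), cursors c1@3 c3@3 c2@9, authorship ..13.....2.
Authorship (.=original, N=cursor N): . . 1 3 . . . . . 2 .
Index 2: author = 1

Answer: cursor 1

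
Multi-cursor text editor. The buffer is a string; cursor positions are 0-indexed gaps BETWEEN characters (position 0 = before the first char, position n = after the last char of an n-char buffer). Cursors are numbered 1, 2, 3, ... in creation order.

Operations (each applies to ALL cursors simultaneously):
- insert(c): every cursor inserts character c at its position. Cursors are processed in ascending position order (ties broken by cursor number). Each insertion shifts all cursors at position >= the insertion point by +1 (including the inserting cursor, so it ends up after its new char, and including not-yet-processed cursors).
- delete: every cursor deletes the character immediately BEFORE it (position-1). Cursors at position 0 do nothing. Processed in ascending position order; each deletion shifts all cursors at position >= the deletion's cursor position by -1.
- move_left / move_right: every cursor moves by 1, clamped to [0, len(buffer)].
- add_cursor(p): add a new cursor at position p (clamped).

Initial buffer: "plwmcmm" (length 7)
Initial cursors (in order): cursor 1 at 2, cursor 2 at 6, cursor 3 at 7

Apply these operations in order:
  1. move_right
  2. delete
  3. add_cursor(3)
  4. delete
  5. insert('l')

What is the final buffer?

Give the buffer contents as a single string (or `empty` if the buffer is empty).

After op 1 (move_right): buffer="plwmcmm" (len 7), cursors c1@3 c2@7 c3@7, authorship .......
After op 2 (delete): buffer="plmc" (len 4), cursors c1@2 c2@4 c3@4, authorship ....
After op 3 (add_cursor(3)): buffer="plmc" (len 4), cursors c1@2 c4@3 c2@4 c3@4, authorship ....
After op 4 (delete): buffer="" (len 0), cursors c1@0 c2@0 c3@0 c4@0, authorship 
After op 5 (insert('l')): buffer="llll" (len 4), cursors c1@4 c2@4 c3@4 c4@4, authorship 1234

Answer: llll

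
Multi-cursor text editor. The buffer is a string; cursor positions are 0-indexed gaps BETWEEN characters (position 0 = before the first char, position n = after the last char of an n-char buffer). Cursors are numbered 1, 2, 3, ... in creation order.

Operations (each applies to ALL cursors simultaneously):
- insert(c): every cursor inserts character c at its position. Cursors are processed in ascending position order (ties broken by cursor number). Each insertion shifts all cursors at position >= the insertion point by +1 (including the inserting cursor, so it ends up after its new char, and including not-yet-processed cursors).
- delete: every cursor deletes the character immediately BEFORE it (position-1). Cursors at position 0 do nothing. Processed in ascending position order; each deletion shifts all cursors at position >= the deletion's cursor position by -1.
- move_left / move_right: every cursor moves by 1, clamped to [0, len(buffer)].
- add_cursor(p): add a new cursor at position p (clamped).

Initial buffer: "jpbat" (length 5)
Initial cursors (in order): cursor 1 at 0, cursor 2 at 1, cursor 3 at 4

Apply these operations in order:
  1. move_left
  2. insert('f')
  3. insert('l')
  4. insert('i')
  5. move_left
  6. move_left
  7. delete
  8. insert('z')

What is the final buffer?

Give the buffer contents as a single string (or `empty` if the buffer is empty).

Answer: ffzziijpbzliat

Derivation:
After op 1 (move_left): buffer="jpbat" (len 5), cursors c1@0 c2@0 c3@3, authorship .....
After op 2 (insert('f')): buffer="ffjpbfat" (len 8), cursors c1@2 c2@2 c3@6, authorship 12...3..
After op 3 (insert('l')): buffer="fflljpbflat" (len 11), cursors c1@4 c2@4 c3@9, authorship 1212...33..
After op 4 (insert('i')): buffer="fflliijpbfliat" (len 14), cursors c1@6 c2@6 c3@12, authorship 121212...333..
After op 5 (move_left): buffer="fflliijpbfliat" (len 14), cursors c1@5 c2@5 c3@11, authorship 121212...333..
After op 6 (move_left): buffer="fflliijpbfliat" (len 14), cursors c1@4 c2@4 c3@10, authorship 121212...333..
After op 7 (delete): buffer="ffiijpbliat" (len 11), cursors c1@2 c2@2 c3@7, authorship 1212...33..
After op 8 (insert('z')): buffer="ffzziijpbzliat" (len 14), cursors c1@4 c2@4 c3@10, authorship 121212...333..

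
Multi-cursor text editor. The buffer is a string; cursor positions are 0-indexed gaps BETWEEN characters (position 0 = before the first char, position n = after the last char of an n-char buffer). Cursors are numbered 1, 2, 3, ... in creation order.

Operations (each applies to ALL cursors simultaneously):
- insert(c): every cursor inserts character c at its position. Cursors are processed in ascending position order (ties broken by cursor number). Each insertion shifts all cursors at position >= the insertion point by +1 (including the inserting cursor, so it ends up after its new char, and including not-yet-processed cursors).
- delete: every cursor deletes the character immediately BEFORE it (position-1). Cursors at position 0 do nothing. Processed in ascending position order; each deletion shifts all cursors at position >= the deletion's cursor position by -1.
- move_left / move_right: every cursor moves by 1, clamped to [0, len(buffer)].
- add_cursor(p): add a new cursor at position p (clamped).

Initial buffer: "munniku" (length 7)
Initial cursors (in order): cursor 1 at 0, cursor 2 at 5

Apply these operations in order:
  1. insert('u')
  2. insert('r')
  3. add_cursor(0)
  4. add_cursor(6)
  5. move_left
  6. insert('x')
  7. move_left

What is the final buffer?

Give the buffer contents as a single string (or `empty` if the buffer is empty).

Answer: xuxrmunxniuxrku

Derivation:
After op 1 (insert('u')): buffer="umunniuku" (len 9), cursors c1@1 c2@7, authorship 1.....2..
After op 2 (insert('r')): buffer="urmunniurku" (len 11), cursors c1@2 c2@9, authorship 11.....22..
After op 3 (add_cursor(0)): buffer="urmunniurku" (len 11), cursors c3@0 c1@2 c2@9, authorship 11.....22..
After op 4 (add_cursor(6)): buffer="urmunniurku" (len 11), cursors c3@0 c1@2 c4@6 c2@9, authorship 11.....22..
After op 5 (move_left): buffer="urmunniurku" (len 11), cursors c3@0 c1@1 c4@5 c2@8, authorship 11.....22..
After op 6 (insert('x')): buffer="xuxrmunxniuxrku" (len 15), cursors c3@1 c1@3 c4@8 c2@12, authorship 3111...4..222..
After op 7 (move_left): buffer="xuxrmunxniuxrku" (len 15), cursors c3@0 c1@2 c4@7 c2@11, authorship 3111...4..222..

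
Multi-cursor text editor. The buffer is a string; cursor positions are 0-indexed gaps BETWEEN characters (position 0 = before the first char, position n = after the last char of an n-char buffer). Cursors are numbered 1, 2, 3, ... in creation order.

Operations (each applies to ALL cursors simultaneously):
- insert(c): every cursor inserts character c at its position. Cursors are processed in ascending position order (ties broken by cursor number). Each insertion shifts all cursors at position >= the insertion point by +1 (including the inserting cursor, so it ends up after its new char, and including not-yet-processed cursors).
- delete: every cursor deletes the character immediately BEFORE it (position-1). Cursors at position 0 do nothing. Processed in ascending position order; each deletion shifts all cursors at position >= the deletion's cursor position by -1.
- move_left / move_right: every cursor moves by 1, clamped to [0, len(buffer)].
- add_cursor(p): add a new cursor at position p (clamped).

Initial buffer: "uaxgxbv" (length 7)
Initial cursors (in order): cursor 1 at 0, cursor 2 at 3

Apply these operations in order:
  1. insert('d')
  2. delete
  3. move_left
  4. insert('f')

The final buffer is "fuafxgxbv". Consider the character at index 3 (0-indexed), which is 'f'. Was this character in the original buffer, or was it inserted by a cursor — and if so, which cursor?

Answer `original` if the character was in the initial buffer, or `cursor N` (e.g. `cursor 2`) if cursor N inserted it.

Answer: cursor 2

Derivation:
After op 1 (insert('d')): buffer="duaxdgxbv" (len 9), cursors c1@1 c2@5, authorship 1...2....
After op 2 (delete): buffer="uaxgxbv" (len 7), cursors c1@0 c2@3, authorship .......
After op 3 (move_left): buffer="uaxgxbv" (len 7), cursors c1@0 c2@2, authorship .......
After op 4 (insert('f')): buffer="fuafxgxbv" (len 9), cursors c1@1 c2@4, authorship 1..2.....
Authorship (.=original, N=cursor N): 1 . . 2 . . . . .
Index 3: author = 2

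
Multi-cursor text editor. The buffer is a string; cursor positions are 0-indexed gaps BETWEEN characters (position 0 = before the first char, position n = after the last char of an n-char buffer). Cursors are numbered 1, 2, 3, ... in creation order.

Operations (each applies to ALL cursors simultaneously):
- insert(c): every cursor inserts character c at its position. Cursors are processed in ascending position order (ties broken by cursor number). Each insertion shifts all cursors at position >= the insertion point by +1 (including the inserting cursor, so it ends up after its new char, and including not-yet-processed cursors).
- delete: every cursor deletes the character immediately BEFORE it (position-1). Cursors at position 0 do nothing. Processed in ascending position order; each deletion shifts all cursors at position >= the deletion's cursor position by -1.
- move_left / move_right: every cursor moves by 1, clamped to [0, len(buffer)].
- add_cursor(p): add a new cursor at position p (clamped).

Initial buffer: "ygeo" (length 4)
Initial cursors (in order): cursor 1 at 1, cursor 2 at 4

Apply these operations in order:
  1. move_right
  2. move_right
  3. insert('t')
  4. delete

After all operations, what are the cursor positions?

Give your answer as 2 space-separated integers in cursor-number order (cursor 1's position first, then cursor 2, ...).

After op 1 (move_right): buffer="ygeo" (len 4), cursors c1@2 c2@4, authorship ....
After op 2 (move_right): buffer="ygeo" (len 4), cursors c1@3 c2@4, authorship ....
After op 3 (insert('t')): buffer="ygetot" (len 6), cursors c1@4 c2@6, authorship ...1.2
After op 4 (delete): buffer="ygeo" (len 4), cursors c1@3 c2@4, authorship ....

Answer: 3 4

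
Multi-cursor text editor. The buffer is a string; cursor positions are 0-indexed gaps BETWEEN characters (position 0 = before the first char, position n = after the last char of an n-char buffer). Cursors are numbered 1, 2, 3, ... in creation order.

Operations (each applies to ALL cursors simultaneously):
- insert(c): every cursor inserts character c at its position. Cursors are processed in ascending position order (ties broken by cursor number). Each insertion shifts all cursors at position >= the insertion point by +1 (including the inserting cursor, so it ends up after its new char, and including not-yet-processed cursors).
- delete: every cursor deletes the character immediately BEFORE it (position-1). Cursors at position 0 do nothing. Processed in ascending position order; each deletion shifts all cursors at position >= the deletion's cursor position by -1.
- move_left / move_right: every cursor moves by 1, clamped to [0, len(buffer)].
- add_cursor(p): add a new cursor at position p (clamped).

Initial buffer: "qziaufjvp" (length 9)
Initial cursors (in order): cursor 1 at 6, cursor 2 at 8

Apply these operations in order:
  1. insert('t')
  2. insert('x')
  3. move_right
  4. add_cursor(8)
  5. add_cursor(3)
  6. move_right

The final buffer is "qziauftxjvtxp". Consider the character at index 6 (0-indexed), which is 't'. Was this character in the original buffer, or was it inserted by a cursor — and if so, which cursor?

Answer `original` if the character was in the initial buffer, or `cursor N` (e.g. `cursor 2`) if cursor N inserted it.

After op 1 (insert('t')): buffer="qziauftjvtp" (len 11), cursors c1@7 c2@10, authorship ......1..2.
After op 2 (insert('x')): buffer="qziauftxjvtxp" (len 13), cursors c1@8 c2@12, authorship ......11..22.
After op 3 (move_right): buffer="qziauftxjvtxp" (len 13), cursors c1@9 c2@13, authorship ......11..22.
After op 4 (add_cursor(8)): buffer="qziauftxjvtxp" (len 13), cursors c3@8 c1@9 c2@13, authorship ......11..22.
After op 5 (add_cursor(3)): buffer="qziauftxjvtxp" (len 13), cursors c4@3 c3@8 c1@9 c2@13, authorship ......11..22.
After op 6 (move_right): buffer="qziauftxjvtxp" (len 13), cursors c4@4 c3@9 c1@10 c2@13, authorship ......11..22.
Authorship (.=original, N=cursor N): . . . . . . 1 1 . . 2 2 .
Index 6: author = 1

Answer: cursor 1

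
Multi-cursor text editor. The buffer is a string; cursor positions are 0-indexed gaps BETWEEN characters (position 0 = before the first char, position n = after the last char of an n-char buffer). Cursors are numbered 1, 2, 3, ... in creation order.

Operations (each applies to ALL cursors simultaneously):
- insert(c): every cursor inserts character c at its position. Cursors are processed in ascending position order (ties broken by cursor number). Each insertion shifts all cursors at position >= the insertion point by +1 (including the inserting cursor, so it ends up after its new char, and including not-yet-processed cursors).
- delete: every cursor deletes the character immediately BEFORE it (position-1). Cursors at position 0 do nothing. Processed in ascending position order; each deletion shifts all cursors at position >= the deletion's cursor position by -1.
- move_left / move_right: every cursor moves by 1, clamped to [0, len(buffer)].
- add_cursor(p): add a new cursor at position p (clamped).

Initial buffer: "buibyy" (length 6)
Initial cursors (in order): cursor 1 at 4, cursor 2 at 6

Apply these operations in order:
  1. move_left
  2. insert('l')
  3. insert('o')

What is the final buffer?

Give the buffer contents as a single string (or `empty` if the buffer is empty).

Answer: builobyloy

Derivation:
After op 1 (move_left): buffer="buibyy" (len 6), cursors c1@3 c2@5, authorship ......
After op 2 (insert('l')): buffer="builbyly" (len 8), cursors c1@4 c2@7, authorship ...1..2.
After op 3 (insert('o')): buffer="builobyloy" (len 10), cursors c1@5 c2@9, authorship ...11..22.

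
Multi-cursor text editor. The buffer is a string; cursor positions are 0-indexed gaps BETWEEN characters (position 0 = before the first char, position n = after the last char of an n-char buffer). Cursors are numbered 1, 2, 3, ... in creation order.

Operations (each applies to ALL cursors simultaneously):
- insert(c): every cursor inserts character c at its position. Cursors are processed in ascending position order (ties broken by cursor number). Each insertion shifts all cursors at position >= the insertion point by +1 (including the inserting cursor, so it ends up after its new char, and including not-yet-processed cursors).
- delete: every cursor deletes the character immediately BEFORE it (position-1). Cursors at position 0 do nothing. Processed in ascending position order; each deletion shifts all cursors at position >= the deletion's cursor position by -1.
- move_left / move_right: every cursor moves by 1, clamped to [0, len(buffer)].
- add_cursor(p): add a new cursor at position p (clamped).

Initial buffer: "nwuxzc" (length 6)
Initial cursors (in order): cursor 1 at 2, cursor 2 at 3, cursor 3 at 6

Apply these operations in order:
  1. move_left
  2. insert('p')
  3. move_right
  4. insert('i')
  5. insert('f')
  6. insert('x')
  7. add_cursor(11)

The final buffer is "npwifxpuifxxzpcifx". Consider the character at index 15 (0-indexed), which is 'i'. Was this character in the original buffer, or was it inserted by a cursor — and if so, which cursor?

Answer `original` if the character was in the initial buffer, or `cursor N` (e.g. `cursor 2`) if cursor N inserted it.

After op 1 (move_left): buffer="nwuxzc" (len 6), cursors c1@1 c2@2 c3@5, authorship ......
After op 2 (insert('p')): buffer="npwpuxzpc" (len 9), cursors c1@2 c2@4 c3@8, authorship .1.2...3.
After op 3 (move_right): buffer="npwpuxzpc" (len 9), cursors c1@3 c2@5 c3@9, authorship .1.2...3.
After op 4 (insert('i')): buffer="npwipuixzpci" (len 12), cursors c1@4 c2@7 c3@12, authorship .1.12.2..3.3
After op 5 (insert('f')): buffer="npwifpuifxzpcif" (len 15), cursors c1@5 c2@9 c3@15, authorship .1.112.22..3.33
After op 6 (insert('x')): buffer="npwifxpuifxxzpcifx" (len 18), cursors c1@6 c2@11 c3@18, authorship .1.1112.222..3.333
After op 7 (add_cursor(11)): buffer="npwifxpuifxxzpcifx" (len 18), cursors c1@6 c2@11 c4@11 c3@18, authorship .1.1112.222..3.333
Authorship (.=original, N=cursor N): . 1 . 1 1 1 2 . 2 2 2 . . 3 . 3 3 3
Index 15: author = 3

Answer: cursor 3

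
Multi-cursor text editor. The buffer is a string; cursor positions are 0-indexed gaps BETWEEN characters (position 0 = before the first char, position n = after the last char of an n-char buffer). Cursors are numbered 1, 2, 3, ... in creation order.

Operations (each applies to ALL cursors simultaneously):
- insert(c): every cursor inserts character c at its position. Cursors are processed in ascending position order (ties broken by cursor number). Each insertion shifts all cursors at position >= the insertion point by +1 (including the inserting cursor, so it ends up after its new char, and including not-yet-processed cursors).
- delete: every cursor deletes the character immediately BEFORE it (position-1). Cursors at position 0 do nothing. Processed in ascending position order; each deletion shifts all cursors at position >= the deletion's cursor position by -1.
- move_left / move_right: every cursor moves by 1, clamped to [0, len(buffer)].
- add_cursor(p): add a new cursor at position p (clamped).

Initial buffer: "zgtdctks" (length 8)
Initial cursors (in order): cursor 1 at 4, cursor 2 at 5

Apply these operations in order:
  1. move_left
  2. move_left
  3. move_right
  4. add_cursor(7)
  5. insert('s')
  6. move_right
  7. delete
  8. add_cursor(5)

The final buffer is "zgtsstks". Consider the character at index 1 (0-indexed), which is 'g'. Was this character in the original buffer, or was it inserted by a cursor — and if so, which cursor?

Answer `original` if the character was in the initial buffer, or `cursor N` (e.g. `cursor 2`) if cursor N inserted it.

After op 1 (move_left): buffer="zgtdctks" (len 8), cursors c1@3 c2@4, authorship ........
After op 2 (move_left): buffer="zgtdctks" (len 8), cursors c1@2 c2@3, authorship ........
After op 3 (move_right): buffer="zgtdctks" (len 8), cursors c1@3 c2@4, authorship ........
After op 4 (add_cursor(7)): buffer="zgtdctks" (len 8), cursors c1@3 c2@4 c3@7, authorship ........
After op 5 (insert('s')): buffer="zgtsdsctkss" (len 11), cursors c1@4 c2@6 c3@10, authorship ...1.2...3.
After op 6 (move_right): buffer="zgtsdsctkss" (len 11), cursors c1@5 c2@7 c3@11, authorship ...1.2...3.
After op 7 (delete): buffer="zgtsstks" (len 8), cursors c1@4 c2@5 c3@8, authorship ...12..3
After op 8 (add_cursor(5)): buffer="zgtsstks" (len 8), cursors c1@4 c2@5 c4@5 c3@8, authorship ...12..3
Authorship (.=original, N=cursor N): . . . 1 2 . . 3
Index 1: author = original

Answer: original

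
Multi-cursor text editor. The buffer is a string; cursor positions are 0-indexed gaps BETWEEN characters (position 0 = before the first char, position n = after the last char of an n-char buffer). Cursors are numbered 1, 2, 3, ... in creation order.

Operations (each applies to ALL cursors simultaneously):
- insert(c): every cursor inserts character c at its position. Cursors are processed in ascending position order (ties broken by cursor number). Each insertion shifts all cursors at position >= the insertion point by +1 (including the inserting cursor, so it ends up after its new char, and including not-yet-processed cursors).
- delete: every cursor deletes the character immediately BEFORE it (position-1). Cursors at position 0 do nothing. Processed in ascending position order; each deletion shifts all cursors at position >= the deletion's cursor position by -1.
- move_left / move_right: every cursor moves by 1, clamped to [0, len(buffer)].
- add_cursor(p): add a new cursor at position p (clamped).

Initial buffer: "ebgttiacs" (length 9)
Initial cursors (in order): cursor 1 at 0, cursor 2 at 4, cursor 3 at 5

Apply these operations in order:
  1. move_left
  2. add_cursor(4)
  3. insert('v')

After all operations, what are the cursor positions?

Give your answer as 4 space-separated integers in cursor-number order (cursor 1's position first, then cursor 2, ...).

Answer: 1 5 8 8

Derivation:
After op 1 (move_left): buffer="ebgttiacs" (len 9), cursors c1@0 c2@3 c3@4, authorship .........
After op 2 (add_cursor(4)): buffer="ebgttiacs" (len 9), cursors c1@0 c2@3 c3@4 c4@4, authorship .........
After op 3 (insert('v')): buffer="vebgvtvvtiacs" (len 13), cursors c1@1 c2@5 c3@8 c4@8, authorship 1...2.34.....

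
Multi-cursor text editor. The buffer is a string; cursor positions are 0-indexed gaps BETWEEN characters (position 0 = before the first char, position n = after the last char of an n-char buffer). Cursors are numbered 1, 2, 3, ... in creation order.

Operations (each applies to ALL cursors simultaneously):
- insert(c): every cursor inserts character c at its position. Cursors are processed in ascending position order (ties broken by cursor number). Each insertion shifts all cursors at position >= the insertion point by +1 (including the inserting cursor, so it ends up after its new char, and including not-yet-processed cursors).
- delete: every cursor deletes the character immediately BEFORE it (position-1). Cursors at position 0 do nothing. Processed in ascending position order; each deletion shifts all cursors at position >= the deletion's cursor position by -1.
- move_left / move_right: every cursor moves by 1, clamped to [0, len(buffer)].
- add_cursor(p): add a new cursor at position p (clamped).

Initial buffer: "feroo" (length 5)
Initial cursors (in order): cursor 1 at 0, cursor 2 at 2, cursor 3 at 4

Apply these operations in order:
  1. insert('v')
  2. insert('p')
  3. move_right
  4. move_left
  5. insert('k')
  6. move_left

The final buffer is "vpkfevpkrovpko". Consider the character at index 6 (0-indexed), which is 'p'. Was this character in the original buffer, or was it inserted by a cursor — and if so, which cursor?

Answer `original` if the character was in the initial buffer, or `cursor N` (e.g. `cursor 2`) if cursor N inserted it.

Answer: cursor 2

Derivation:
After op 1 (insert('v')): buffer="vfevrovo" (len 8), cursors c1@1 c2@4 c3@7, authorship 1..2..3.
After op 2 (insert('p')): buffer="vpfevprovpo" (len 11), cursors c1@2 c2@6 c3@10, authorship 11..22..33.
After op 3 (move_right): buffer="vpfevprovpo" (len 11), cursors c1@3 c2@7 c3@11, authorship 11..22..33.
After op 4 (move_left): buffer="vpfevprovpo" (len 11), cursors c1@2 c2@6 c3@10, authorship 11..22..33.
After op 5 (insert('k')): buffer="vpkfevpkrovpko" (len 14), cursors c1@3 c2@8 c3@13, authorship 111..222..333.
After op 6 (move_left): buffer="vpkfevpkrovpko" (len 14), cursors c1@2 c2@7 c3@12, authorship 111..222..333.
Authorship (.=original, N=cursor N): 1 1 1 . . 2 2 2 . . 3 3 3 .
Index 6: author = 2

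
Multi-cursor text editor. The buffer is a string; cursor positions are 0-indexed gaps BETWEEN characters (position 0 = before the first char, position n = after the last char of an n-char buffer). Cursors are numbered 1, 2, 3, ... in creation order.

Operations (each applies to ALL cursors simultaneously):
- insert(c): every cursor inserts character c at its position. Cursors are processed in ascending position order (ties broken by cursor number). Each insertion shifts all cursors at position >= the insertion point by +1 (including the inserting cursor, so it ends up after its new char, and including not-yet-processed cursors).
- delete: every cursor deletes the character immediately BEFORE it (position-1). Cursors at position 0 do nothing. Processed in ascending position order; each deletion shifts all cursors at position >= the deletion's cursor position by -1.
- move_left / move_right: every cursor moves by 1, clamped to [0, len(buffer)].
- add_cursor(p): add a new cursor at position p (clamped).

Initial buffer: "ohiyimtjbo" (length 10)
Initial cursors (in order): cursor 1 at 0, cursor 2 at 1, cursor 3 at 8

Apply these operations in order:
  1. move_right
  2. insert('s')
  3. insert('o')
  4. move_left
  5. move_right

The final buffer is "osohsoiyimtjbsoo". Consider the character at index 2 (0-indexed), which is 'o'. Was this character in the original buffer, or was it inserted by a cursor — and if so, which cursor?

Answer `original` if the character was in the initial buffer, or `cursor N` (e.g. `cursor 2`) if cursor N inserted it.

Answer: cursor 1

Derivation:
After op 1 (move_right): buffer="ohiyimtjbo" (len 10), cursors c1@1 c2@2 c3@9, authorship ..........
After op 2 (insert('s')): buffer="oshsiyimtjbso" (len 13), cursors c1@2 c2@4 c3@12, authorship .1.2.......3.
After op 3 (insert('o')): buffer="osohsoiyimtjbsoo" (len 16), cursors c1@3 c2@6 c3@15, authorship .11.22.......33.
After op 4 (move_left): buffer="osohsoiyimtjbsoo" (len 16), cursors c1@2 c2@5 c3@14, authorship .11.22.......33.
After op 5 (move_right): buffer="osohsoiyimtjbsoo" (len 16), cursors c1@3 c2@6 c3@15, authorship .11.22.......33.
Authorship (.=original, N=cursor N): . 1 1 . 2 2 . . . . . . . 3 3 .
Index 2: author = 1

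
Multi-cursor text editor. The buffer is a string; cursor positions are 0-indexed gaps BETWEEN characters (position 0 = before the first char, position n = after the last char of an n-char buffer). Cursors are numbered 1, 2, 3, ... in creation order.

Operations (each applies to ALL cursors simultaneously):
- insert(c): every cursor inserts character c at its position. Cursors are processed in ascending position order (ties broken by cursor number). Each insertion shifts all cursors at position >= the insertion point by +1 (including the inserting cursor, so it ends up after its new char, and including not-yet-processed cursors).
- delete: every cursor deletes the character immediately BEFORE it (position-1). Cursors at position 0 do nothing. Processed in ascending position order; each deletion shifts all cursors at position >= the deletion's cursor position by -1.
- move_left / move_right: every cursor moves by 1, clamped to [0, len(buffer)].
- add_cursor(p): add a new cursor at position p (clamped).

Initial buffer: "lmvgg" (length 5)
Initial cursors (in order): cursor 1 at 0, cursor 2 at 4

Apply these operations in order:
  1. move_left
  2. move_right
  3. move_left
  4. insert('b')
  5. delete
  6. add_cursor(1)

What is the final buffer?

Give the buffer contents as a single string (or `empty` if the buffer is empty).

After op 1 (move_left): buffer="lmvgg" (len 5), cursors c1@0 c2@3, authorship .....
After op 2 (move_right): buffer="lmvgg" (len 5), cursors c1@1 c2@4, authorship .....
After op 3 (move_left): buffer="lmvgg" (len 5), cursors c1@0 c2@3, authorship .....
After op 4 (insert('b')): buffer="blmvbgg" (len 7), cursors c1@1 c2@5, authorship 1...2..
After op 5 (delete): buffer="lmvgg" (len 5), cursors c1@0 c2@3, authorship .....
After op 6 (add_cursor(1)): buffer="lmvgg" (len 5), cursors c1@0 c3@1 c2@3, authorship .....

Answer: lmvgg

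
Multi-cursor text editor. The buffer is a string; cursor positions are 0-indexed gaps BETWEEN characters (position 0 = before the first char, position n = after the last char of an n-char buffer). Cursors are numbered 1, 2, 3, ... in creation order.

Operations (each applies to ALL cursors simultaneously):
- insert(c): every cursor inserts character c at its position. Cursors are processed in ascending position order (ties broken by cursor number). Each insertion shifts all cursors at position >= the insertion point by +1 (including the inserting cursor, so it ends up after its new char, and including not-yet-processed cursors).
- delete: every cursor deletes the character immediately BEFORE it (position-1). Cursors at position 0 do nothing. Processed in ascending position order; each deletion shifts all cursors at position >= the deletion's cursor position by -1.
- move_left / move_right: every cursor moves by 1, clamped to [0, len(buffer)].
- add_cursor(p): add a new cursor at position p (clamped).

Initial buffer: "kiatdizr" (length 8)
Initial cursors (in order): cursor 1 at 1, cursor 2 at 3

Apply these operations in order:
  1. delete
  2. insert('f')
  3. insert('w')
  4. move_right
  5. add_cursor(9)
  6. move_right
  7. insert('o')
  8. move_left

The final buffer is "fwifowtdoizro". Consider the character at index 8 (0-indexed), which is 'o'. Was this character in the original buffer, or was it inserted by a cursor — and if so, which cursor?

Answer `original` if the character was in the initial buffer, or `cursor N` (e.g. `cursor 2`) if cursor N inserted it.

Answer: cursor 2

Derivation:
After op 1 (delete): buffer="itdizr" (len 6), cursors c1@0 c2@1, authorship ......
After op 2 (insert('f')): buffer="fiftdizr" (len 8), cursors c1@1 c2@3, authorship 1.2.....
After op 3 (insert('w')): buffer="fwifwtdizr" (len 10), cursors c1@2 c2@5, authorship 11.22.....
After op 4 (move_right): buffer="fwifwtdizr" (len 10), cursors c1@3 c2@6, authorship 11.22.....
After op 5 (add_cursor(9)): buffer="fwifwtdizr" (len 10), cursors c1@3 c2@6 c3@9, authorship 11.22.....
After op 6 (move_right): buffer="fwifwtdizr" (len 10), cursors c1@4 c2@7 c3@10, authorship 11.22.....
After op 7 (insert('o')): buffer="fwifowtdoizro" (len 13), cursors c1@5 c2@9 c3@13, authorship 11.212..2...3
After op 8 (move_left): buffer="fwifowtdoizro" (len 13), cursors c1@4 c2@8 c3@12, authorship 11.212..2...3
Authorship (.=original, N=cursor N): 1 1 . 2 1 2 . . 2 . . . 3
Index 8: author = 2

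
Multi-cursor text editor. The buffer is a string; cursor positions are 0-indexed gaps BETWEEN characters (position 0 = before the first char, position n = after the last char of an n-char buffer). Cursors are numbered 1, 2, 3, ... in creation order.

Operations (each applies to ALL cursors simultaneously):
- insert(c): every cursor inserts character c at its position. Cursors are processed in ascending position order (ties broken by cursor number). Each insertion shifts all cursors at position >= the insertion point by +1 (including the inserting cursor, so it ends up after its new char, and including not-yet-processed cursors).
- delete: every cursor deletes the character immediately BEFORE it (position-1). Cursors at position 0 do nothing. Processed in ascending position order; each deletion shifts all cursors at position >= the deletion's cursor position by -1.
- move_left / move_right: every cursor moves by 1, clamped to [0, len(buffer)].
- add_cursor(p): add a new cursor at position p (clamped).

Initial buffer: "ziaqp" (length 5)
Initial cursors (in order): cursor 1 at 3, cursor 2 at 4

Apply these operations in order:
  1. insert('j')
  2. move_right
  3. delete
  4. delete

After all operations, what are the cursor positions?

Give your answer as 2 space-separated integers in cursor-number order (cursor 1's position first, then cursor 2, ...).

After op 1 (insert('j')): buffer="ziajqjp" (len 7), cursors c1@4 c2@6, authorship ...1.2.
After op 2 (move_right): buffer="ziajqjp" (len 7), cursors c1@5 c2@7, authorship ...1.2.
After op 3 (delete): buffer="ziajj" (len 5), cursors c1@4 c2@5, authorship ...12
After op 4 (delete): buffer="zia" (len 3), cursors c1@3 c2@3, authorship ...

Answer: 3 3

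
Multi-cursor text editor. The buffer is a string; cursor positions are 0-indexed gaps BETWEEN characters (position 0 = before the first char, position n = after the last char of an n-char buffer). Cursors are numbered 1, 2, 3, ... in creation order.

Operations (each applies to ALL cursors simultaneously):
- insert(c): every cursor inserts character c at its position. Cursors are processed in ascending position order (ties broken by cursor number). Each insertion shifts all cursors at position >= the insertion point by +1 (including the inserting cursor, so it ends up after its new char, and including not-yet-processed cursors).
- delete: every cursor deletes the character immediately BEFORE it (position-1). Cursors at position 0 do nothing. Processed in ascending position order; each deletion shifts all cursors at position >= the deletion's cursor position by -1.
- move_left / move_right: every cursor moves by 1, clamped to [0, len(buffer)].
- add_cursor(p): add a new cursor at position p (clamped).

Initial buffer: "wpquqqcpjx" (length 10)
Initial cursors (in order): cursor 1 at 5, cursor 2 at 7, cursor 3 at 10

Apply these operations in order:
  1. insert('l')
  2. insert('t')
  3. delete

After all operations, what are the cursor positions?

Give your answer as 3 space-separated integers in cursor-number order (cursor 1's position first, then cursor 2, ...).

Answer: 6 9 13

Derivation:
After op 1 (insert('l')): buffer="wpquqlqclpjxl" (len 13), cursors c1@6 c2@9 c3@13, authorship .....1..2...3
After op 2 (insert('t')): buffer="wpquqltqcltpjxlt" (len 16), cursors c1@7 c2@11 c3@16, authorship .....11..22...33
After op 3 (delete): buffer="wpquqlqclpjxl" (len 13), cursors c1@6 c2@9 c3@13, authorship .....1..2...3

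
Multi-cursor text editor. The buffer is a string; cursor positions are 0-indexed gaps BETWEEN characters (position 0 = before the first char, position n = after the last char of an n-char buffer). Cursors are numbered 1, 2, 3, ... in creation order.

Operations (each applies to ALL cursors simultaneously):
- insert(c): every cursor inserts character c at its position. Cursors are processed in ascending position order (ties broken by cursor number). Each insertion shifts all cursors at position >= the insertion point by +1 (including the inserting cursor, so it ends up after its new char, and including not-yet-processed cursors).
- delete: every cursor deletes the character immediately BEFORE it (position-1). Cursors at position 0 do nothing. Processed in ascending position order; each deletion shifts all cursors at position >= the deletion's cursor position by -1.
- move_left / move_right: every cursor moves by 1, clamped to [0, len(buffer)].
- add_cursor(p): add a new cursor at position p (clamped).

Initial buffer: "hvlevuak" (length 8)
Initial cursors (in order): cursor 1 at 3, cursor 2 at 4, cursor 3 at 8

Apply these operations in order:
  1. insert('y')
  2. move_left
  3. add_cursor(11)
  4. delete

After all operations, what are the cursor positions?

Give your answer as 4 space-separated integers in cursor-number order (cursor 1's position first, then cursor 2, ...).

After op 1 (insert('y')): buffer="hvlyeyvuaky" (len 11), cursors c1@4 c2@6 c3@11, authorship ...1.2....3
After op 2 (move_left): buffer="hvlyeyvuaky" (len 11), cursors c1@3 c2@5 c3@10, authorship ...1.2....3
After op 3 (add_cursor(11)): buffer="hvlyeyvuaky" (len 11), cursors c1@3 c2@5 c3@10 c4@11, authorship ...1.2....3
After op 4 (delete): buffer="hvyyvua" (len 7), cursors c1@2 c2@3 c3@7 c4@7, authorship ..12...

Answer: 2 3 7 7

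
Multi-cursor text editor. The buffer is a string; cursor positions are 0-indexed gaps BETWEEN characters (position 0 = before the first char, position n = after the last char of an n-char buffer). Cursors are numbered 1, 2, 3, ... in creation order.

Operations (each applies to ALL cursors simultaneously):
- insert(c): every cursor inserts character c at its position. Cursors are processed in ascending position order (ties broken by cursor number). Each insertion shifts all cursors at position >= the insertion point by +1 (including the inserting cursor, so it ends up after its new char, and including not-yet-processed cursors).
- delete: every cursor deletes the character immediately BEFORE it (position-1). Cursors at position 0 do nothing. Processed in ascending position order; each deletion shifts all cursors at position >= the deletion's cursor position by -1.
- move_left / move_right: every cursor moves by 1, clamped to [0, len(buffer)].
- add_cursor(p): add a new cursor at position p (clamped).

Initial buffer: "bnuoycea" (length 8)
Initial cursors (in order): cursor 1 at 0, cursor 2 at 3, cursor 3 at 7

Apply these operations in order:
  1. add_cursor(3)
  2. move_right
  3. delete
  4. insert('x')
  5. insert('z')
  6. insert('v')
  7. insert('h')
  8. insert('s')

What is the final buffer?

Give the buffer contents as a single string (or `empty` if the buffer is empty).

Answer: xzvhsnxxzzvvhhssycexzvhs

Derivation:
After op 1 (add_cursor(3)): buffer="bnuoycea" (len 8), cursors c1@0 c2@3 c4@3 c3@7, authorship ........
After op 2 (move_right): buffer="bnuoycea" (len 8), cursors c1@1 c2@4 c4@4 c3@8, authorship ........
After op 3 (delete): buffer="nyce" (len 4), cursors c1@0 c2@1 c4@1 c3@4, authorship ....
After op 4 (insert('x')): buffer="xnxxycex" (len 8), cursors c1@1 c2@4 c4@4 c3@8, authorship 1.24...3
After op 5 (insert('z')): buffer="xznxxzzycexz" (len 12), cursors c1@2 c2@7 c4@7 c3@12, authorship 11.2424...33
After op 6 (insert('v')): buffer="xzvnxxzzvvycexzv" (len 16), cursors c1@3 c2@10 c4@10 c3@16, authorship 111.242424...333
After op 7 (insert('h')): buffer="xzvhnxxzzvvhhycexzvh" (len 20), cursors c1@4 c2@13 c4@13 c3@20, authorship 1111.24242424...3333
After op 8 (insert('s')): buffer="xzvhsnxxzzvvhhssycexzvhs" (len 24), cursors c1@5 c2@16 c4@16 c3@24, authorship 11111.2424242424...33333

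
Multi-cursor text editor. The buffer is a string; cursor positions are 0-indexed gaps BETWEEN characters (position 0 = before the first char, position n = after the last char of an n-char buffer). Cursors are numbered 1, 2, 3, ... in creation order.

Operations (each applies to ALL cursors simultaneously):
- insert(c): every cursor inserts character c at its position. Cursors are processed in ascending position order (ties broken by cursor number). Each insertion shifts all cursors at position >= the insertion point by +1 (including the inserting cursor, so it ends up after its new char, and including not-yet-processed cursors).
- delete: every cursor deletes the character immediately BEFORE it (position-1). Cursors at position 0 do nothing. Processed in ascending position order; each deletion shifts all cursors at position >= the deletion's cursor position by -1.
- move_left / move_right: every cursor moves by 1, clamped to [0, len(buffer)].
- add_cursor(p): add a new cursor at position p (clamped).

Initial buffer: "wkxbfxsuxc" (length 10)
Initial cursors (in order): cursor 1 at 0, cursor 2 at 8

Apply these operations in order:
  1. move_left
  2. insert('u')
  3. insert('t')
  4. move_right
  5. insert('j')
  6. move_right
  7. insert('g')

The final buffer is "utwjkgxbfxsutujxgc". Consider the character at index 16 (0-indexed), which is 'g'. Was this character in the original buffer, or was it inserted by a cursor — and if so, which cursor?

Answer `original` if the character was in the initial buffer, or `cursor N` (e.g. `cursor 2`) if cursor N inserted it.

After op 1 (move_left): buffer="wkxbfxsuxc" (len 10), cursors c1@0 c2@7, authorship ..........
After op 2 (insert('u')): buffer="uwkxbfxsuuxc" (len 12), cursors c1@1 c2@9, authorship 1.......2...
After op 3 (insert('t')): buffer="utwkxbfxsutuxc" (len 14), cursors c1@2 c2@11, authorship 11.......22...
After op 4 (move_right): buffer="utwkxbfxsutuxc" (len 14), cursors c1@3 c2@12, authorship 11.......22...
After op 5 (insert('j')): buffer="utwjkxbfxsutujxc" (len 16), cursors c1@4 c2@14, authorship 11.1......22.2..
After op 6 (move_right): buffer="utwjkxbfxsutujxc" (len 16), cursors c1@5 c2@15, authorship 11.1......22.2..
After op 7 (insert('g')): buffer="utwjkgxbfxsutujxgc" (len 18), cursors c1@6 c2@17, authorship 11.1.1.....22.2.2.
Authorship (.=original, N=cursor N): 1 1 . 1 . 1 . . . . . 2 2 . 2 . 2 .
Index 16: author = 2

Answer: cursor 2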